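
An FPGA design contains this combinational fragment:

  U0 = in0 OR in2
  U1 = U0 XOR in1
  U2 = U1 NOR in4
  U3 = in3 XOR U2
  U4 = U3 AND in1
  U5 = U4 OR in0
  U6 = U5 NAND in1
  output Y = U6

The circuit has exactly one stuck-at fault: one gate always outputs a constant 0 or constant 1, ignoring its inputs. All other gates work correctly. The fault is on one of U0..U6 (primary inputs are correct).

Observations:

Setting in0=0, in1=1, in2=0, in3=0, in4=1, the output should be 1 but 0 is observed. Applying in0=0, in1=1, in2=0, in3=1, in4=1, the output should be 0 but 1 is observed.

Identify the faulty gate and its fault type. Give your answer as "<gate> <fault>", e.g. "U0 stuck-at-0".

Fault-free values for test 1 (in0=0, in1=1, in2=0, in3=0, in4=1): U0=0, U1=1, U2=0, U3=0, U4=0, U5=0, U6=1, giving Y=1. Observed 0.
Test 1: faults giving observed 0 are {U2 stuck-at-1, U3 stuck-at-1, U4 stuck-at-1, U5 stuck-at-1, U6 stuck-at-0}.
Test 2 (in0=0, in1=1, in2=0, in3=1, in4=1): fault-free U0=0, U1=1, U2=0, U3=1, U4=1, U5=1, U6=0 → 0; observed 1. Eliminates U3 stuck-at-1, U4 stuck-at-1, U5 stuck-at-1, U6 stuck-at-0.
Only U2 stuck-at-1 is consistent with every test.

U2 stuck-at-1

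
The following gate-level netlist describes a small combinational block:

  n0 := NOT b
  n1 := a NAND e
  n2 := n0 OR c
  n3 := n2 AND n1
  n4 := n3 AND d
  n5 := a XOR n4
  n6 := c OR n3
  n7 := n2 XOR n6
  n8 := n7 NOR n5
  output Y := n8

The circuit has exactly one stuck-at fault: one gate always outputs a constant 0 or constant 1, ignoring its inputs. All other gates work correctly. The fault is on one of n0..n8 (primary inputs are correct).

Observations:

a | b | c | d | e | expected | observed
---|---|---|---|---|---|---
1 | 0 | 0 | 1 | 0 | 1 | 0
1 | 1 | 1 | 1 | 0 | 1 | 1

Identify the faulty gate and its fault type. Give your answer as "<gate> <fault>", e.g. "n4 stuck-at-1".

n0 stuck-at-0

Fault-free values for test 1 (a=1, b=0, c=0, d=1, e=0): n0=1, n1=1, n2=1, n3=1, n4=1, n5=0, n6=1, n7=0, n8=1, giving Y=1. Observed 0.
Test 1: faults giving observed 0 are {n0 stuck-at-0, n1 stuck-at-0, n2 stuck-at-0, n3 stuck-at-0, n4 stuck-at-0, n5 stuck-at-1, n6 stuck-at-0, n7 stuck-at-1, n8 stuck-at-0}.
Test 2 (a=1, b=1, c=1, d=1, e=0): fault-free n0=0, n1=1, n2=1, n3=1, n4=1, n5=0, n6=1, n7=0, n8=1 → 1; observed 1. Eliminates n1 stuck-at-0, n2 stuck-at-0, n3 stuck-at-0, n4 stuck-at-0, n5 stuck-at-1, n6 stuck-at-0, n7 stuck-at-1, n8 stuck-at-0.
Only n0 stuck-at-0 is consistent with every test.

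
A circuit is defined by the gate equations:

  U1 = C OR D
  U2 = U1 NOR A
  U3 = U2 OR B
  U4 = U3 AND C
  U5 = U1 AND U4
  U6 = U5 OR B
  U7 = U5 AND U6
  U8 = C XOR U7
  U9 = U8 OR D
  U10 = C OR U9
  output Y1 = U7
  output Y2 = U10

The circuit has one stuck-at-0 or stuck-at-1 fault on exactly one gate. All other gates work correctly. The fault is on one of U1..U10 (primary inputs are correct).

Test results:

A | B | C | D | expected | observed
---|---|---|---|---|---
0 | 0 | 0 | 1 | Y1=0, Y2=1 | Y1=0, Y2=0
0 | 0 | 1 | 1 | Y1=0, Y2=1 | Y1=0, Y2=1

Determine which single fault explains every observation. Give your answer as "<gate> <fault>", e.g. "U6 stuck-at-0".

Fault-free values for test 1 (A=0, B=0, C=0, D=1): U1=1, U2=0, U3=0, U4=0, U5=0, U6=0, U7=0, U8=0, U9=1, U10=1, giving Y1=0, Y2=1. Observed Y1=0, Y2=0.
Test 1: faults giving observed Y1=0, Y2=0 are {U9 stuck-at-0, U10 stuck-at-0}.
Test 2 (A=0, B=0, C=1, D=1): fault-free U1=1, U2=0, U3=0, U4=0, U5=0, U6=0, U7=0, U8=1, U9=1, U10=1 → Y1=0, Y2=1; observed Y1=0, Y2=1. Eliminates U10 stuck-at-0.
Only U9 stuck-at-0 is consistent with every test.

U9 stuck-at-0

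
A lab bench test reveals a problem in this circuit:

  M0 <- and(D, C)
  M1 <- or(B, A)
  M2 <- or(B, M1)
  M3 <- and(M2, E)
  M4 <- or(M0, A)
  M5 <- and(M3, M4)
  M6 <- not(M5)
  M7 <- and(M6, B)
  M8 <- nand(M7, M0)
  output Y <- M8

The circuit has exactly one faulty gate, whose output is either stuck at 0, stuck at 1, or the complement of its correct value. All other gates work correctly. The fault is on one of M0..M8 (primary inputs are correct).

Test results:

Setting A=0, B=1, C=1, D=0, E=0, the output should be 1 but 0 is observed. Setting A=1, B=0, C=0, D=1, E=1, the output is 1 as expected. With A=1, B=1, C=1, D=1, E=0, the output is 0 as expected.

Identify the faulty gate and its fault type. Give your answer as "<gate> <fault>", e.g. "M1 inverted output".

Fault-free values for test 1 (A=0, B=1, C=1, D=0, E=0): M0=0, M1=1, M2=1, M3=0, M4=0, M5=0, M6=1, M7=1, M8=1, giving Y=1. Observed 0.
Test 1: faults giving observed 0 are {M0 stuck-at-1, M0 inverted output, M8 stuck-at-0, M8 inverted output}.
Test 2 (A=1, B=0, C=0, D=1, E=1): fault-free M0=0, M1=1, M2=1, M3=1, M4=1, M5=1, M6=0, M7=0, M8=1 → 1; observed 1. Eliminates M8 stuck-at-0, M8 inverted output.
Test 3 (A=1, B=1, C=1, D=1, E=0): fault-free M0=1, M1=1, M2=1, M3=0, M4=1, M5=0, M6=1, M7=1, M8=0 → 0; observed 0. Eliminates M0 inverted output.
Only M0 stuck-at-1 is consistent with every test.

M0 stuck-at-1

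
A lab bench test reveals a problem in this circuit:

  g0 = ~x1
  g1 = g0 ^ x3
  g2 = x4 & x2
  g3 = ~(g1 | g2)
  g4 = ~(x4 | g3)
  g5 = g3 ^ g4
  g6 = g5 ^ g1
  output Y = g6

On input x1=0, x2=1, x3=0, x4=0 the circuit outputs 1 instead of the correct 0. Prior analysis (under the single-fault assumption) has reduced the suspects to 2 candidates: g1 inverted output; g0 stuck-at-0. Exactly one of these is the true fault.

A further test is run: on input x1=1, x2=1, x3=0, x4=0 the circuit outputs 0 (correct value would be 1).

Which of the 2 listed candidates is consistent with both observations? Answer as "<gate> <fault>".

g1 inverted output

Evaluate each candidate on input x1=1, x2=1, x3=0, x4=0:
  g1 inverted output: g0=0, g1=1 [inverted output], g2=0, g3=0, g4=1, g5=1, g6=0 → 0 — matches
  g0 stuck-at-0: g0=0 [stuck-at-0], g1=0, g2=0, g3=1, g4=0, g5=1, g6=1 → 1 — eliminated
Only g1 inverted output reproduces the observed 0.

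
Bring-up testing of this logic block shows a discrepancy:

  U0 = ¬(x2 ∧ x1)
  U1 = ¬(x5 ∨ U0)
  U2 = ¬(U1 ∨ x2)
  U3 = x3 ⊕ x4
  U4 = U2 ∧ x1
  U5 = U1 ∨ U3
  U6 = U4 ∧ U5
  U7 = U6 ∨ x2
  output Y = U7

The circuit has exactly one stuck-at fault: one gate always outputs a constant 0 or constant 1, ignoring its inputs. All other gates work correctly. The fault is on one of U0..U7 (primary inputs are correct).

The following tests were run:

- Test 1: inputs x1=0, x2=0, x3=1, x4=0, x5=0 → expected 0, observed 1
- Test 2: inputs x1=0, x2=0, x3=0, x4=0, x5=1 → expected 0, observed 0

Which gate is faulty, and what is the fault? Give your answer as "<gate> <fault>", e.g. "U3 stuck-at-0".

Fault-free values for test 1 (x1=0, x2=0, x3=1, x4=0, x5=0): U0=1, U1=0, U2=1, U3=1, U4=0, U5=1, U6=0, U7=0, giving Y=0. Observed 1.
Test 1: faults giving observed 1 are {U4 stuck-at-1, U6 stuck-at-1, U7 stuck-at-1}.
Test 2 (x1=0, x2=0, x3=0, x4=0, x5=1): fault-free U0=1, U1=0, U2=1, U3=0, U4=0, U5=0, U6=0, U7=0 → 0; observed 0. Eliminates U6 stuck-at-1, U7 stuck-at-1.
Only U4 stuck-at-1 is consistent with every test.

U4 stuck-at-1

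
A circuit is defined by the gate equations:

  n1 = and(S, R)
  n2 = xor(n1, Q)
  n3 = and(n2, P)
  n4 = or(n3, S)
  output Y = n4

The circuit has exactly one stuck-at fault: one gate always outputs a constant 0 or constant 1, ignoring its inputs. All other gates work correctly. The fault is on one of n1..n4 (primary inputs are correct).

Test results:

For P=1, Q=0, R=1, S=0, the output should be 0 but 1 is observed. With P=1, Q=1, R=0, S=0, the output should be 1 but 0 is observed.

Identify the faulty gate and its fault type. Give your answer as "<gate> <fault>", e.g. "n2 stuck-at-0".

Fault-free values for test 1 (P=1, Q=0, R=1, S=0): n1=0, n2=0, n3=0, n4=0, giving Y=0. Observed 1.
Test 1: faults giving observed 1 are {n1 stuck-at-1, n2 stuck-at-1, n3 stuck-at-1, n4 stuck-at-1}.
Test 2 (P=1, Q=1, R=0, S=0): fault-free n1=0, n2=1, n3=1, n4=1 → 1; observed 0. Eliminates n2 stuck-at-1, n3 stuck-at-1, n4 stuck-at-1.
Only n1 stuck-at-1 is consistent with every test.

n1 stuck-at-1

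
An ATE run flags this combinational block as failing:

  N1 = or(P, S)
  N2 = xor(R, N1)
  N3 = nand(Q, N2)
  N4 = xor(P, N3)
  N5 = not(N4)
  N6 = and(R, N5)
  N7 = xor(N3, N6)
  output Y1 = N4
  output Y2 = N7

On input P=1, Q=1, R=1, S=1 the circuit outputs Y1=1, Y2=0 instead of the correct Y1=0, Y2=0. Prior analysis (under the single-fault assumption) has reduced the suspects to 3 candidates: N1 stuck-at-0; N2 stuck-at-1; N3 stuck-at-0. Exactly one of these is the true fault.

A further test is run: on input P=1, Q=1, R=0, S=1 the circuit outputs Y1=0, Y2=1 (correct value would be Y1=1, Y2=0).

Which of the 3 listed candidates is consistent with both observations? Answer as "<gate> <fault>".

Evaluate each candidate on input P=1, Q=1, R=0, S=1:
  N1 stuck-at-0: N1=0 [stuck-at-0], N2=0, N3=1, N4=0, N5=1, N6=0, N7=1 → Y1=0, Y2=1 — matches
  N2 stuck-at-1: N1=1, N2=1 [stuck-at-1], N3=0, N4=1, N5=0, N6=0, N7=0 → Y1=1, Y2=0 — eliminated
  N3 stuck-at-0: N1=1, N2=1, N3=0 [stuck-at-0], N4=1, N5=0, N6=0, N7=0 → Y1=1, Y2=0 — eliminated
Only N1 stuck-at-0 reproduces the observed Y1=0, Y2=1.

N1 stuck-at-0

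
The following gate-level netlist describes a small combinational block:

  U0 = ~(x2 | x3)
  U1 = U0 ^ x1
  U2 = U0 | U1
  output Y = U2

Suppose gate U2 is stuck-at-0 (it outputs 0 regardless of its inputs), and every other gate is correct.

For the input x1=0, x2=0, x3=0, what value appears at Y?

Propagate with U2 forced: U0=1, U1=1, U2=0 [stuck-at-0].
So Y = 0. (Without the fault it would be 1.)

0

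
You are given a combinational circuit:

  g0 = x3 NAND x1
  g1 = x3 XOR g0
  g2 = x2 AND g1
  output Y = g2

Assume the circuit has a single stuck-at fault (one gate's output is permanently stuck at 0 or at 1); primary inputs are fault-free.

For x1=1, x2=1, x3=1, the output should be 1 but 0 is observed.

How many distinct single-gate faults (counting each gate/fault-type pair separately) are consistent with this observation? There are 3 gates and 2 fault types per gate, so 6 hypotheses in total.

Fault-free: g0=0, g1=1, g2=1 → 1. Observed 0.
  g0 stuck-at-0: output 1 ✗
  g0 stuck-at-1: output 0 ✓
  g1 stuck-at-0: output 0 ✓
  g1 stuck-at-1: output 1 ✗
  g2 stuck-at-0: output 0 ✓
  g2 stuck-at-1: output 1 ✗
Consistent faults: {g0 stuck-at-1, g1 stuck-at-0, g2 stuck-at-0} — 3 in all.

3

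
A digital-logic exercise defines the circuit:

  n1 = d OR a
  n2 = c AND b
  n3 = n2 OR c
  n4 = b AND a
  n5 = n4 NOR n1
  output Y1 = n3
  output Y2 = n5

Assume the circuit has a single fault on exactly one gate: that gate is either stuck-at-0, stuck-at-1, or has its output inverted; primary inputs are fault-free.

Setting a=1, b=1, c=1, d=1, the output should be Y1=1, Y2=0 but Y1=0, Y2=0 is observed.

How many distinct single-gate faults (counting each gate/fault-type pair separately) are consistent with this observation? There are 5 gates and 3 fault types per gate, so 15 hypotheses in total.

2

Fault-free: n1=1, n2=1, n3=1, n4=1, n5=0 → Y1=1, Y2=0. Observed Y1=0, Y2=0.
  n1: none of the 3 fault types match ✗
  n2: none of the 3 fault types match ✗
  n3: stuck-at-0, inverted output ✓; others ✗
  n4: none of the 3 fault types match ✗
  n5: none of the 3 fault types match ✗
Consistent faults: {n3 stuck-at-0, n3 inverted output} — 2 in all.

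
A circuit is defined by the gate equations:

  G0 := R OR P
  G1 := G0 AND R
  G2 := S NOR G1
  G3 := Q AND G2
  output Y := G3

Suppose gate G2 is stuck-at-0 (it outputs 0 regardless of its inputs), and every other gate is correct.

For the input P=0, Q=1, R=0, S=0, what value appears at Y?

Propagate with G2 forced: G0=0, G1=0, G2=0 [stuck-at-0], G3=0.
So Y = 0. (Without the fault it would be 1.)

0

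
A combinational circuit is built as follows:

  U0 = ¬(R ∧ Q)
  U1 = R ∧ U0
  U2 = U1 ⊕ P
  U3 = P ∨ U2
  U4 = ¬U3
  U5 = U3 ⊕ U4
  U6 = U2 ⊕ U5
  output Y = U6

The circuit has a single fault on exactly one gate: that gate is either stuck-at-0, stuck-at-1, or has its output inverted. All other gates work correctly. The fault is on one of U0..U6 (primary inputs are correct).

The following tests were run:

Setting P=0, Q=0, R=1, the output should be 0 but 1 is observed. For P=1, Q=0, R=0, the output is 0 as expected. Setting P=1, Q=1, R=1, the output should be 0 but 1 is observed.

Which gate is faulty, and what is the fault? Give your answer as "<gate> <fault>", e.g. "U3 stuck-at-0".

Fault-free values for test 1 (P=0, Q=0, R=1): U0=1, U1=1, U2=1, U3=1, U4=0, U5=1, U6=0, giving Y=0. Observed 1.
Test 1: faults giving observed 1 are {U0 stuck-at-0, U0 inverted output, U1 stuck-at-0, U1 inverted output, U2 stuck-at-0, U2 inverted output, U4 stuck-at-1, U4 inverted output, U5 stuck-at-0, U5 inverted output, U6 stuck-at-1, U6 inverted output}.
Test 2 (P=1, Q=0, R=0): fault-free U0=1, U1=0, U2=1, U3=1, U4=0, U5=1, U6=0 → 0; observed 0. Eliminates U1 inverted output, U2 stuck-at-0, U2 inverted output, U4 stuck-at-1, U4 inverted output, U5 stuck-at-0, U5 inverted output, U6 stuck-at-1, U6 inverted output.
Test 3 (P=1, Q=1, R=1): fault-free U0=0, U1=0, U2=1, U3=1, U4=0, U5=1, U6=0 → 0; observed 1. Eliminates U0 stuck-at-0, U1 stuck-at-0.
Only U0 inverted output is consistent with every test.

U0 inverted output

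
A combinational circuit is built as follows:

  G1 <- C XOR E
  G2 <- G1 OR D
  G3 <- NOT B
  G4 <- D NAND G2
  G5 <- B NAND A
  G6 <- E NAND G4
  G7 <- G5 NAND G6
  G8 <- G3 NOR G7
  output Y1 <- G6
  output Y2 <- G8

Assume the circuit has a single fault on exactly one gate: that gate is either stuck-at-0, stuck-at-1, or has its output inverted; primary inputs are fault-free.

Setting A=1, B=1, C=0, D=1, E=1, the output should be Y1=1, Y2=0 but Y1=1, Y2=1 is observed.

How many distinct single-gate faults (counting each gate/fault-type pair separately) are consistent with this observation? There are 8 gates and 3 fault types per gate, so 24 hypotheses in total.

6

Fault-free: G1=1, G2=1, G3=0, G4=0, G5=0, G6=1, G7=1, G8=0 → Y1=1, Y2=0. Observed Y1=1, Y2=1.
  G1: none of the 3 fault types match ✗
  G2: none of the 3 fault types match ✗
  G3: none of the 3 fault types match ✗
  G4: none of the 3 fault types match ✗
  G5: stuck-at-1, inverted output ✓; others ✗
  G6: none of the 3 fault types match ✗
  G7: stuck-at-0, inverted output ✓; others ✗
  G8: stuck-at-1, inverted output ✓; others ✗
Consistent faults: {G5 stuck-at-1, G5 inverted output, G7 stuck-at-0, G7 inverted output, G8 stuck-at-1, G8 inverted output} — 6 in all.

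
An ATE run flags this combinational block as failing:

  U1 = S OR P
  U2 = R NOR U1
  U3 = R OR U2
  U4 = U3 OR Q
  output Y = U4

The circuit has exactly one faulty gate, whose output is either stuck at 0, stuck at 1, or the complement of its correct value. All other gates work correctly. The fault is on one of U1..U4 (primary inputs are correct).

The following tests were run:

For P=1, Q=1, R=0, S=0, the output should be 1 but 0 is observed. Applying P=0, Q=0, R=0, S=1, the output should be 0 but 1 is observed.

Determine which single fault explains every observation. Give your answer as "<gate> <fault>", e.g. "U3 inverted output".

U4 inverted output

Fault-free values for test 1 (P=1, Q=1, R=0, S=0): U1=1, U2=0, U3=0, U4=1, giving Y=1. Observed 0.
Test 1: faults giving observed 0 are {U4 stuck-at-0, U4 inverted output}.
Test 2 (P=0, Q=0, R=0, S=1): fault-free U1=1, U2=0, U3=0, U4=0 → 0; observed 1. Eliminates U4 stuck-at-0.
Only U4 inverted output is consistent with every test.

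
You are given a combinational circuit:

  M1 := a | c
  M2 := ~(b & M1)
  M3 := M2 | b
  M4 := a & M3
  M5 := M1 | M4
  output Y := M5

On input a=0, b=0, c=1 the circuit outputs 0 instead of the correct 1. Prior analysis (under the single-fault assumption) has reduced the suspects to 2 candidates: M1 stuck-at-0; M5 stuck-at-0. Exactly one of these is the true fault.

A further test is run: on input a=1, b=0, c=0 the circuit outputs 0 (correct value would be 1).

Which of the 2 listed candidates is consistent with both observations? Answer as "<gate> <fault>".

Evaluate each candidate on input a=1, b=0, c=0:
  M1 stuck-at-0: M1=0 [stuck-at-0], M2=1, M3=1, M4=1, M5=1 → 1 — eliminated
  M5 stuck-at-0: M1=1, M2=1, M3=1, M4=1, M5=0 [stuck-at-0] → 0 — matches
Only M5 stuck-at-0 reproduces the observed 0.

M5 stuck-at-0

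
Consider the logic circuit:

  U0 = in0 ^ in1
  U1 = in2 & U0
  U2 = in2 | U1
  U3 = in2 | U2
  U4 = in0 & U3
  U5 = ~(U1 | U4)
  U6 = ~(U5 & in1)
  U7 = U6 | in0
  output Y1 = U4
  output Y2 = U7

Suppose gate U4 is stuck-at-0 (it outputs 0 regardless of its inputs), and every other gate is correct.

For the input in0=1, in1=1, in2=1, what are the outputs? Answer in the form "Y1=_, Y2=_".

Y1=0, Y2=1

Propagate with U4 forced: U0=0, U1=0, U2=1, U3=1, U4=0 [stuck-at-0], U5=1, U6=0, U7=1.
So the outputs are Y1=0, Y2=1. (Without the fault they would be Y1=1, Y2=1.)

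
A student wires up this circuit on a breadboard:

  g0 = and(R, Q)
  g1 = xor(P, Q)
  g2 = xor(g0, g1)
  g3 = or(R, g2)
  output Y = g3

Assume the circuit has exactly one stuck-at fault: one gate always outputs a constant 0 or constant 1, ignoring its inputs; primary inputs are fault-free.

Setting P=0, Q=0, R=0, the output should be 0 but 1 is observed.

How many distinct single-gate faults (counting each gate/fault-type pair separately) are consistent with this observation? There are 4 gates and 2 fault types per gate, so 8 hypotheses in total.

Fault-free: g0=0, g1=0, g2=0, g3=0 → 0. Observed 1.
  g0 stuck-at-0: output 0 ✗
  g0 stuck-at-1: output 1 ✓
  g1 stuck-at-0: output 0 ✗
  g1 stuck-at-1: output 1 ✓
  g2 stuck-at-0: output 0 ✗
  g2 stuck-at-1: output 1 ✓
  g3 stuck-at-0: output 0 ✗
  g3 stuck-at-1: output 1 ✓
Consistent faults: {g0 stuck-at-1, g1 stuck-at-1, g2 stuck-at-1, g3 stuck-at-1} — 4 in all.

4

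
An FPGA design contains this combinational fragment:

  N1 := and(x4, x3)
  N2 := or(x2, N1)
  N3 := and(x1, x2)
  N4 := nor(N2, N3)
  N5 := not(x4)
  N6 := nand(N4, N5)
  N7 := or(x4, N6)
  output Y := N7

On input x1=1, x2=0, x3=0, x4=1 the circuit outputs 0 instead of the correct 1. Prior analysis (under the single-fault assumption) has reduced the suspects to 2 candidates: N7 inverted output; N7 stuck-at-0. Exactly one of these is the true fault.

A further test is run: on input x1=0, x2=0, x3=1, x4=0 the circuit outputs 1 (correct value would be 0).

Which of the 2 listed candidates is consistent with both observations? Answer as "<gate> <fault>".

N7 inverted output

Evaluate each candidate on input x1=0, x2=0, x3=1, x4=0:
  N7 inverted output: N1=0, N2=0, N3=0, N4=1, N5=1, N6=0, N7=1 [inverted output] → 1 — matches
  N7 stuck-at-0: N1=0, N2=0, N3=0, N4=1, N5=1, N6=0, N7=0 [stuck-at-0] → 0 — eliminated
Only N7 inverted output reproduces the observed 1.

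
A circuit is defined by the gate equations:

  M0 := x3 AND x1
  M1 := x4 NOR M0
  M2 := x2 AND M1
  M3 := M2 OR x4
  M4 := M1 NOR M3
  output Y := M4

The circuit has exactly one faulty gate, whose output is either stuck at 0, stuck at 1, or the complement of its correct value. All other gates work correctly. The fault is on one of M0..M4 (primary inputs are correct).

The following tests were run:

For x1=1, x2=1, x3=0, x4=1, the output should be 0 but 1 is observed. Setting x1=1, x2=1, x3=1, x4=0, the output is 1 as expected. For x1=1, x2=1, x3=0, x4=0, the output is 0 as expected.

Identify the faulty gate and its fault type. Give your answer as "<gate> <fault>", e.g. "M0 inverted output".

M3 stuck-at-0

Fault-free values for test 1 (x1=1, x2=1, x3=0, x4=1): M0=0, M1=0, M2=0, M3=1, M4=0, giving Y=0. Observed 1.
Test 1: faults giving observed 1 are {M3 stuck-at-0, M3 inverted output, M4 stuck-at-1, M4 inverted output}.
Test 2 (x1=1, x2=1, x3=1, x4=0): fault-free M0=1, M1=0, M2=0, M3=0, M4=1 → 1; observed 1. Eliminates M3 inverted output, M4 inverted output.
Test 3 (x1=1, x2=1, x3=0, x4=0): fault-free M0=0, M1=1, M2=1, M3=1, M4=0 → 0; observed 0. Eliminates M4 stuck-at-1.
Only M3 stuck-at-0 is consistent with every test.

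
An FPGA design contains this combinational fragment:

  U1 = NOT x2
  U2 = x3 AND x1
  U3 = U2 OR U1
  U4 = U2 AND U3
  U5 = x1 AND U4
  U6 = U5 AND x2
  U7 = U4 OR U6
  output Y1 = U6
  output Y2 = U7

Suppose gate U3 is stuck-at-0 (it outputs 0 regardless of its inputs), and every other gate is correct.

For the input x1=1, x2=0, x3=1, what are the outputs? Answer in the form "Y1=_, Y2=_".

Propagate with U3 forced: U1=1, U2=1, U3=0 [stuck-at-0], U4=0, U5=0, U6=0, U7=0.
So the outputs are Y1=0, Y2=0. (Without the fault they would be Y1=0, Y2=1.)

Y1=0, Y2=0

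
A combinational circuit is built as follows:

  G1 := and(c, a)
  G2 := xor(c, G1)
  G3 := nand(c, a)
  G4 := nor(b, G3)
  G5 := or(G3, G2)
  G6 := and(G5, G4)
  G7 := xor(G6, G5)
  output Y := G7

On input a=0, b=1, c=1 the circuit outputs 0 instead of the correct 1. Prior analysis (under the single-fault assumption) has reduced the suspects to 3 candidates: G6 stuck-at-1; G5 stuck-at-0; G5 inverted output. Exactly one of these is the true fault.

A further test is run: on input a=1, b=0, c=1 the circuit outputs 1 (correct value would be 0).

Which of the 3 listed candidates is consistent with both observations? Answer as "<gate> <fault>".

G6 stuck-at-1

Evaluate each candidate on input a=1, b=0, c=1:
  G6 stuck-at-1: G1=1, G2=0, G3=0, G4=1, G5=0, G6=1 [stuck-at-1], G7=1 → 1 — matches
  G5 stuck-at-0: G1=1, G2=0, G3=0, G4=1, G5=0 [stuck-at-0], G6=0, G7=0 → 0 — eliminated
  G5 inverted output: G1=1, G2=0, G3=0, G4=1, G5=1 [inverted output], G6=1, G7=0 → 0 — eliminated
Only G6 stuck-at-1 reproduces the observed 1.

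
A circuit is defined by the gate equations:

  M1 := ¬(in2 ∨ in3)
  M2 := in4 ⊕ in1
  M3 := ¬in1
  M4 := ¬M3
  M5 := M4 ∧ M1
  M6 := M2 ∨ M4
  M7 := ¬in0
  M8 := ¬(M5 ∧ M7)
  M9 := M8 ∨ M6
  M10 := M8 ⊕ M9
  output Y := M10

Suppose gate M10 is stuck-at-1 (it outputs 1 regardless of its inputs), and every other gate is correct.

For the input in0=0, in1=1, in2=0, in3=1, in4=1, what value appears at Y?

1

Propagate with M10 forced: M1=0, M2=0, M3=0, M4=1, M5=0, M6=1, M7=1, M8=1, M9=1, M10=1 [stuck-at-1].
So Y = 1. (Without the fault it would be 0.)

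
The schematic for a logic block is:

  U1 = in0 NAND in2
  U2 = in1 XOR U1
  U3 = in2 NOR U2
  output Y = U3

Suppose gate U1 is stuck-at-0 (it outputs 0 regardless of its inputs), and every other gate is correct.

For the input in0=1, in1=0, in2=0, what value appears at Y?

1

Propagate with U1 forced: U1=0 [stuck-at-0], U2=0, U3=1.
So Y = 1. (Without the fault it would be 0.)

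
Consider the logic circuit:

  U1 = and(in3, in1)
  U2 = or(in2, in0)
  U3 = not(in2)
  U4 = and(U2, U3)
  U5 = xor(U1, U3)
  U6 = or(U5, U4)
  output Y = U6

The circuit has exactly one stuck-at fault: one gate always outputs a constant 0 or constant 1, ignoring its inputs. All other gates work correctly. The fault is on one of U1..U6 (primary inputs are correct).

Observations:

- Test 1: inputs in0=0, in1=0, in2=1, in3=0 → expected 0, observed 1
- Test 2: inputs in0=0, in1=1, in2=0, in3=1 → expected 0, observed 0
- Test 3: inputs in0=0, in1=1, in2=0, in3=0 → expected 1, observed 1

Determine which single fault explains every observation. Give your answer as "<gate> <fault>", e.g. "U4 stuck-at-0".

U3 stuck-at-1

Fault-free values for test 1 (in0=0, in1=0, in2=1, in3=0): U1=0, U2=1, U3=0, U4=0, U5=0, U6=0, giving Y=0. Observed 1.
Test 1: faults giving observed 1 are {U1 stuck-at-1, U3 stuck-at-1, U4 stuck-at-1, U5 stuck-at-1, U6 stuck-at-1}.
Test 2 (in0=0, in1=1, in2=0, in3=1): fault-free U1=1, U2=0, U3=1, U4=0, U5=0, U6=0 → 0; observed 0. Eliminates U4 stuck-at-1, U5 stuck-at-1, U6 stuck-at-1.
Test 3 (in0=0, in1=1, in2=0, in3=0): fault-free U1=0, U2=0, U3=1, U4=0, U5=1, U6=1 → 1; observed 1. Eliminates U1 stuck-at-1.
Only U3 stuck-at-1 is consistent with every test.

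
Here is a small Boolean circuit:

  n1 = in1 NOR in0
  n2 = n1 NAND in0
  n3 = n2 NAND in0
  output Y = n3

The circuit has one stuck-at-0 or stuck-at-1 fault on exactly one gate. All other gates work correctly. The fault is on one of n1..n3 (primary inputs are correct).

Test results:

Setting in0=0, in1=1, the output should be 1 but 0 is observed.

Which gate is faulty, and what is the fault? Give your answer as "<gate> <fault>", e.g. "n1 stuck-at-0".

n3 stuck-at-0

Fault-free values for test 1 (in0=0, in1=1): n1=0, n2=1, n3=1, giving Y=1. Observed 0.
Test 1: faults giving observed 0 are {n3 stuck-at-0}.
Only n3 stuck-at-0 is consistent with every test.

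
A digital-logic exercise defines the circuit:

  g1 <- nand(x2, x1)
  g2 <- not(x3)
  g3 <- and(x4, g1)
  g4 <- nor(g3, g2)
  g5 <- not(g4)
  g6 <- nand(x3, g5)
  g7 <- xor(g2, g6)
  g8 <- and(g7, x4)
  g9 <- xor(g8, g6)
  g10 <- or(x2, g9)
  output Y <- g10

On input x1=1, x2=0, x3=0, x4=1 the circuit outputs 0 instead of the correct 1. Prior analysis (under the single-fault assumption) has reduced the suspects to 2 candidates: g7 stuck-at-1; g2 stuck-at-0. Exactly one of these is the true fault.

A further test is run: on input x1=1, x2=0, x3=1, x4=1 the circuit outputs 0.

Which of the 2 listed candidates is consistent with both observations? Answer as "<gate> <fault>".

Evaluate each candidate on input x1=1, x2=0, x3=1, x4=1:
  g7 stuck-at-1: g1=1, g2=0, g3=1, g4=0, g5=1, g6=0, g7=1 [stuck-at-1], g8=1, g9=1, g10=1 → 1 — eliminated
  g2 stuck-at-0: g1=1, g2=0 [stuck-at-0], g3=1, g4=0, g5=1, g6=0, g7=0, g8=0, g9=0, g10=0 → 0 — matches
Only g2 stuck-at-0 reproduces the observed 0.

g2 stuck-at-0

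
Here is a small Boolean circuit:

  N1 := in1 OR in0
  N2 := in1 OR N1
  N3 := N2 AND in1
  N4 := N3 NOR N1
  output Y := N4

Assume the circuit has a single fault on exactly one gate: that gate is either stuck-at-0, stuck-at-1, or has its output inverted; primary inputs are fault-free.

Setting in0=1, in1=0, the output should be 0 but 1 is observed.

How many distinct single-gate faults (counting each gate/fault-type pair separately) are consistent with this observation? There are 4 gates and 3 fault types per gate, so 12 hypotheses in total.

Fault-free: N1=1, N2=1, N3=0, N4=0 → 0. Observed 1.
  N1 stuck-at-0: output 1 ✓
  N1 stuck-at-1: output 0 ✗
  N1 inverted output: output 1 ✓
  N2 stuck-at-0: output 0 ✗
  N2 stuck-at-1: output 0 ✗
  N2 inverted output: output 0 ✗
  N3 stuck-at-0: output 0 ✗
  N3 stuck-at-1: output 0 ✗
  N3 inverted output: output 0 ✗
  N4 stuck-at-0: output 0 ✗
  N4 stuck-at-1: output 1 ✓
  N4 inverted output: output 1 ✓
Consistent faults: {N1 stuck-at-0, N1 inverted output, N4 stuck-at-1, N4 inverted output} — 4 in all.

4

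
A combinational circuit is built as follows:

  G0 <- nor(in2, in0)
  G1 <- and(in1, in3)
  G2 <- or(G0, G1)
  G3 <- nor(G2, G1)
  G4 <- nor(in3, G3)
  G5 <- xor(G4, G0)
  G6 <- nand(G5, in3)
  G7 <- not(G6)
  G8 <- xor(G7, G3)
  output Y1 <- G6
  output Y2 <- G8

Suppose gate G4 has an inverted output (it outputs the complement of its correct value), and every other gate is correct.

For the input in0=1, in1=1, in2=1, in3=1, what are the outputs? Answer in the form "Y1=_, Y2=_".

Y1=0, Y2=1

Propagate with G4 forced: G0=0, G1=1, G2=1, G3=0, G4=1 [inverted output], G5=1, G6=0, G7=1, G8=1.
So the outputs are Y1=0, Y2=1. (Without the fault they would be Y1=1, Y2=0.)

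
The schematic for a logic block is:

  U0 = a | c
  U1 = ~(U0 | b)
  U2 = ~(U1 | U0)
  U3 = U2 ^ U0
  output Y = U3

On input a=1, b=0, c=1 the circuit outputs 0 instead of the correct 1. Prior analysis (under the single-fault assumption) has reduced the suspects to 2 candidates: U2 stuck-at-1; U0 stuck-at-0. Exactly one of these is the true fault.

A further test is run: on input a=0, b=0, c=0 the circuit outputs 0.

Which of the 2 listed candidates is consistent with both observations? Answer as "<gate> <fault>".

U0 stuck-at-0

Evaluate each candidate on input a=0, b=0, c=0:
  U2 stuck-at-1: U0=0, U1=1, U2=1 [stuck-at-1], U3=1 → 1 — eliminated
  U0 stuck-at-0: U0=0 [stuck-at-0], U1=1, U2=0, U3=0 → 0 — matches
Only U0 stuck-at-0 reproduces the observed 0.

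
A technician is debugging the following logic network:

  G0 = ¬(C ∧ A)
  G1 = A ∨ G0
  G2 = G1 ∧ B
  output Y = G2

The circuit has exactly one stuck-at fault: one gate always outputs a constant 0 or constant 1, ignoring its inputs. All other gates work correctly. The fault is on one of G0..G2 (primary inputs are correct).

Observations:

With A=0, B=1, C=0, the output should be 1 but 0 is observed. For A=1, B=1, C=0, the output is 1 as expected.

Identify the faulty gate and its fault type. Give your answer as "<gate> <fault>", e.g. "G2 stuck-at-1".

G0 stuck-at-0

Fault-free values for test 1 (A=0, B=1, C=0): G0=1, G1=1, G2=1, giving Y=1. Observed 0.
Test 1: faults giving observed 0 are {G0 stuck-at-0, G1 stuck-at-0, G2 stuck-at-0}.
Test 2 (A=1, B=1, C=0): fault-free G0=1, G1=1, G2=1 → 1; observed 1. Eliminates G1 stuck-at-0, G2 stuck-at-0.
Only G0 stuck-at-0 is consistent with every test.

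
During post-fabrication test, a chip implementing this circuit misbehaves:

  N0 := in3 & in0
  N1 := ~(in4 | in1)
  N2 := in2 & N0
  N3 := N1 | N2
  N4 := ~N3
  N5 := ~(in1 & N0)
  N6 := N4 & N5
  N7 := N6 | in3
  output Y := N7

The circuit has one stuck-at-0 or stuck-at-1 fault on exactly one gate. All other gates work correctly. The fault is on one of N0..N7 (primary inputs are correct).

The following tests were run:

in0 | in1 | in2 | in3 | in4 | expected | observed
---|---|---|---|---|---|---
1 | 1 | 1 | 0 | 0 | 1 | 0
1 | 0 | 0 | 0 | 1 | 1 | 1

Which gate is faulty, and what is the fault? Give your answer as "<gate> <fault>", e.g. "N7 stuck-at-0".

Fault-free values for test 1 (in0=1, in1=1, in2=1, in3=0, in4=0): N0=0, N1=0, N2=0, N3=0, N4=1, N5=1, N6=1, N7=1, giving Y=1. Observed 0.
Test 1: faults giving observed 0 are {N0 stuck-at-1, N1 stuck-at-1, N2 stuck-at-1, N3 stuck-at-1, N4 stuck-at-0, N5 stuck-at-0, N6 stuck-at-0, N7 stuck-at-0}.
Test 2 (in0=1, in1=0, in2=0, in3=0, in4=1): fault-free N0=0, N1=0, N2=0, N3=0, N4=1, N5=1, N6=1, N7=1 → 1; observed 1. Eliminates N1 stuck-at-1, N2 stuck-at-1, N3 stuck-at-1, N4 stuck-at-0, N5 stuck-at-0, N6 stuck-at-0, N7 stuck-at-0.
Only N0 stuck-at-1 is consistent with every test.

N0 stuck-at-1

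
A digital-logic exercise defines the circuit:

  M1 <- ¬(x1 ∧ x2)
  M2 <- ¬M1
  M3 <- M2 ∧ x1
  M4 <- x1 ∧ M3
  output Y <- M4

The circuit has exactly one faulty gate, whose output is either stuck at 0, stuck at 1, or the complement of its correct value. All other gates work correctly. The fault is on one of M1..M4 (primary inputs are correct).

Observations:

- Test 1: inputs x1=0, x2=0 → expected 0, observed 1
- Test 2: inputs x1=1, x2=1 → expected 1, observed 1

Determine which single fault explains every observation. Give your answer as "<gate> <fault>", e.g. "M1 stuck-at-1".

Fault-free values for test 1 (x1=0, x2=0): M1=1, M2=0, M3=0, M4=0, giving Y=0. Observed 1.
Test 1: faults giving observed 1 are {M4 stuck-at-1, M4 inverted output}.
Test 2 (x1=1, x2=1): fault-free M1=0, M2=1, M3=1, M4=1 → 1; observed 1. Eliminates M4 inverted output.
Only M4 stuck-at-1 is consistent with every test.

M4 stuck-at-1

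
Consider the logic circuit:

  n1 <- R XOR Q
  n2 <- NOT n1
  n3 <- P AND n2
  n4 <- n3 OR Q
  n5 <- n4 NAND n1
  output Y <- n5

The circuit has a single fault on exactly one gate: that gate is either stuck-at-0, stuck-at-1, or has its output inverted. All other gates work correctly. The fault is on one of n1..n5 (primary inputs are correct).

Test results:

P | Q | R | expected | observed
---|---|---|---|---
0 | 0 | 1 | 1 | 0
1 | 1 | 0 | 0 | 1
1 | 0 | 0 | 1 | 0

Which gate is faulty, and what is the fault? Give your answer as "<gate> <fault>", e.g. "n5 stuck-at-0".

n5 inverted output

Fault-free values for test 1 (P=0, Q=0, R=1): n1=1, n2=0, n3=0, n4=0, n5=1, giving Y=1. Observed 0.
Test 1: faults giving observed 0 are {n3 stuck-at-1, n3 inverted output, n4 stuck-at-1, n4 inverted output, n5 stuck-at-0, n5 inverted output}.
Test 2 (P=1, Q=1, R=0): fault-free n1=1, n2=0, n3=0, n4=1, n5=0 → 0; observed 1. Eliminates n3 stuck-at-1, n3 inverted output, n4 stuck-at-1, n5 stuck-at-0.
Test 3 (P=1, Q=0, R=0): fault-free n1=0, n2=1, n3=1, n4=1, n5=1 → 1; observed 0. Eliminates n4 inverted output.
Only n5 inverted output is consistent with every test.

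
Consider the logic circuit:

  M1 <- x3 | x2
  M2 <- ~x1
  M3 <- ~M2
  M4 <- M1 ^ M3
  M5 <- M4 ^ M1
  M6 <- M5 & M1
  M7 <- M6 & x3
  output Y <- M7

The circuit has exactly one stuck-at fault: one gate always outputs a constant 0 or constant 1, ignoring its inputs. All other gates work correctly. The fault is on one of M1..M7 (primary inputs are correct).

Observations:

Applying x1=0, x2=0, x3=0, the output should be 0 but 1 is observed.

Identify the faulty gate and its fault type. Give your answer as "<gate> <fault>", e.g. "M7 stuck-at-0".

M7 stuck-at-1

Fault-free values for test 1 (x1=0, x2=0, x3=0): M1=0, M2=1, M3=0, M4=0, M5=0, M6=0, M7=0, giving Y=0. Observed 1.
Test 1: faults giving observed 1 are {M7 stuck-at-1}.
Only M7 stuck-at-1 is consistent with every test.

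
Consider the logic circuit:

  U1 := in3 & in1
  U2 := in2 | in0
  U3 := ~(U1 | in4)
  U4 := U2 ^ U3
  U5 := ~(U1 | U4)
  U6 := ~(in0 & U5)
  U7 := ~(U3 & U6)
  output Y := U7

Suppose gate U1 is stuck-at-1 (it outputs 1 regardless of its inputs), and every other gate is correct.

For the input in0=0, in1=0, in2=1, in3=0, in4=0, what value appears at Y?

1

Propagate with U1 forced: U1=1 [stuck-at-1], U2=1, U3=0, U4=1, U5=0, U6=1, U7=1.
So Y = 1. (Without the fault it would be 0.)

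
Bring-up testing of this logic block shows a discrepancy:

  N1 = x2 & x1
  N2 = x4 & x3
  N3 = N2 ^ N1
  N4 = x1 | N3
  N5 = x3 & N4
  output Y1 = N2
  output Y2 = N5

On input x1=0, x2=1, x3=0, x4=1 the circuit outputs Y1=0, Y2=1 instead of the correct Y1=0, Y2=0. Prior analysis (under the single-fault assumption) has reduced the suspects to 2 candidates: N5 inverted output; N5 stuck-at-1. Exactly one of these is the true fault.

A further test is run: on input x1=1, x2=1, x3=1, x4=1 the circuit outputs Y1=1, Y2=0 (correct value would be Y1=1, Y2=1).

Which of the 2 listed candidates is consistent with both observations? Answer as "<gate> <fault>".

N5 inverted output

Evaluate each candidate on input x1=1, x2=1, x3=1, x4=1:
  N5 inverted output: N1=1, N2=1, N3=0, N4=1, N5=0 [inverted output] → Y1=1, Y2=0 — matches
  N5 stuck-at-1: N1=1, N2=1, N3=0, N4=1, N5=1 [stuck-at-1] → Y1=1, Y2=1 — eliminated
Only N5 inverted output reproduces the observed Y1=1, Y2=0.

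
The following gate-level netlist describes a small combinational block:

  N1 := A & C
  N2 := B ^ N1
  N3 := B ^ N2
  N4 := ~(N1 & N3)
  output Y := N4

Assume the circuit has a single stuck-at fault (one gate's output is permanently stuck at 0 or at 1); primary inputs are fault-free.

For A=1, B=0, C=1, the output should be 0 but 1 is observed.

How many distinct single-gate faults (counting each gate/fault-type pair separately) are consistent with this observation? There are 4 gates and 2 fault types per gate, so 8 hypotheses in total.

4

Fault-free: N1=1, N2=1, N3=1, N4=0 → 0. Observed 1.
  N1 stuck-at-0: output 1 ✓
  N1 stuck-at-1: output 0 ✗
  N2 stuck-at-0: output 1 ✓
  N2 stuck-at-1: output 0 ✗
  N3 stuck-at-0: output 1 ✓
  N3 stuck-at-1: output 0 ✗
  N4 stuck-at-0: output 0 ✗
  N4 stuck-at-1: output 1 ✓
Consistent faults: {N1 stuck-at-0, N2 stuck-at-0, N3 stuck-at-0, N4 stuck-at-1} — 4 in all.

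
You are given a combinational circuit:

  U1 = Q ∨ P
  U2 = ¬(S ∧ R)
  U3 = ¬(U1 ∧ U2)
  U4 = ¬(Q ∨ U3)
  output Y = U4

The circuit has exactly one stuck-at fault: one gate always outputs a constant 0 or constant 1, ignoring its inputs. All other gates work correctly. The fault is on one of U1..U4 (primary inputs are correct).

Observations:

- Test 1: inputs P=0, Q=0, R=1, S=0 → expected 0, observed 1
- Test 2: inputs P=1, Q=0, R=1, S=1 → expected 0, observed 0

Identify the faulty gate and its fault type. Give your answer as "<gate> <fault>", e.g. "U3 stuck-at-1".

U1 stuck-at-1

Fault-free values for test 1 (P=0, Q=0, R=1, S=0): U1=0, U2=1, U3=1, U4=0, giving Y=0. Observed 1.
Test 1: faults giving observed 1 are {U1 stuck-at-1, U3 stuck-at-0, U4 stuck-at-1}.
Test 2 (P=1, Q=0, R=1, S=1): fault-free U1=1, U2=0, U3=1, U4=0 → 0; observed 0. Eliminates U3 stuck-at-0, U4 stuck-at-1.
Only U1 stuck-at-1 is consistent with every test.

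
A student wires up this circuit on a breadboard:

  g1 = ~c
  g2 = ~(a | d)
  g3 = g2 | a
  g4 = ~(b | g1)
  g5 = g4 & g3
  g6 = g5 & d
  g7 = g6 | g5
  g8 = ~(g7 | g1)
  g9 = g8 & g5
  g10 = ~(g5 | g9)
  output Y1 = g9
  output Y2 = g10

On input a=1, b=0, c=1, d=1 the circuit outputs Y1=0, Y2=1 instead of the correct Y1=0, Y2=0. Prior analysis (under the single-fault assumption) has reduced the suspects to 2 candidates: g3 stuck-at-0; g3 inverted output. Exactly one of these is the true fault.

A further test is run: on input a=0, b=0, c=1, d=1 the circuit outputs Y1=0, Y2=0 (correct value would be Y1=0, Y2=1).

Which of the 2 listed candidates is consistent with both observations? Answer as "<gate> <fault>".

Evaluate each candidate on input a=0, b=0, c=1, d=1:
  g3 stuck-at-0: g1=0, g2=0, g3=0 [stuck-at-0], g4=1, g5=0, g6=0, g7=0, g8=1, g9=0, g10=1 → Y1=0, Y2=1 — eliminated
  g3 inverted output: g1=0, g2=0, g3=1 [inverted output], g4=1, g5=1, g6=1, g7=1, g8=0, g9=0, g10=0 → Y1=0, Y2=0 — matches
Only g3 inverted output reproduces the observed Y1=0, Y2=0.

g3 inverted output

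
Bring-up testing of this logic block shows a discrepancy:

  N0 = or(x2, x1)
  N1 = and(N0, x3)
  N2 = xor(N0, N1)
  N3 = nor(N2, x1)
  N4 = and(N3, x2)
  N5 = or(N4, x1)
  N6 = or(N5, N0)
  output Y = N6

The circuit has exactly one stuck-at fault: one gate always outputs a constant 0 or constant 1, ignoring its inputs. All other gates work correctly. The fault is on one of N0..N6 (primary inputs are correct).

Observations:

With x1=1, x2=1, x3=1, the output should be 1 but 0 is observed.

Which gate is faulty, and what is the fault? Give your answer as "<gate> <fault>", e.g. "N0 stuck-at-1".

N6 stuck-at-0

Fault-free values for test 1 (x1=1, x2=1, x3=1): N0=1, N1=1, N2=0, N3=0, N4=0, N5=1, N6=1, giving Y=1. Observed 0.
Test 1: faults giving observed 0 are {N6 stuck-at-0}.
Only N6 stuck-at-0 is consistent with every test.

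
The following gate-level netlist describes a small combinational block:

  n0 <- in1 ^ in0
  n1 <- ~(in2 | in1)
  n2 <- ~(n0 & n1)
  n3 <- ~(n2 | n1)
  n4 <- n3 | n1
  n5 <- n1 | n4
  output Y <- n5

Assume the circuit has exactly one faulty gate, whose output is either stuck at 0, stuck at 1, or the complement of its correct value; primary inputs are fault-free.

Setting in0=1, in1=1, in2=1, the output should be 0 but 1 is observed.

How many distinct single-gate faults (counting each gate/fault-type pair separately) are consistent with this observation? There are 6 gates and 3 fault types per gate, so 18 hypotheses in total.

10

Fault-free: n0=0, n1=0, n2=1, n3=0, n4=0, n5=0 → 0. Observed 1.
  n0: none of the 3 fault types match ✗
  n1: stuck-at-1, inverted output ✓; others ✗
  n2: stuck-at-0, inverted output ✓; others ✗
  n3: stuck-at-1, inverted output ✓; others ✗
  n4: stuck-at-1, inverted output ✓; others ✗
  n5: stuck-at-1, inverted output ✓; others ✗
Consistent faults: {n1 stuck-at-1, n1 inverted output, n2 stuck-at-0, n2 inverted output, n3 stuck-at-1, n3 inverted output, n4 stuck-at-1, n4 inverted output, n5 stuck-at-1, n5 inverted output} — 10 in all.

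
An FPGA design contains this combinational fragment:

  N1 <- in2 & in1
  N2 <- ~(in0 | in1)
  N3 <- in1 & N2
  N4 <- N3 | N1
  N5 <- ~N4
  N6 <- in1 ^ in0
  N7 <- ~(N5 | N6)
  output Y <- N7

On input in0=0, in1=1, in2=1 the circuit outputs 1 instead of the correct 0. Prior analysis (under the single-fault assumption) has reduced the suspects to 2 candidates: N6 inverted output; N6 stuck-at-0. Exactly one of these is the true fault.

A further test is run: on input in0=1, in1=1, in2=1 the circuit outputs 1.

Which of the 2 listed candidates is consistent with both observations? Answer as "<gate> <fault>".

Evaluate each candidate on input in0=1, in1=1, in2=1:
  N6 inverted output: N1=1, N2=0, N3=0, N4=1, N5=0, N6=1 [inverted output], N7=0 → 0 — eliminated
  N6 stuck-at-0: N1=1, N2=0, N3=0, N4=1, N5=0, N6=0 [stuck-at-0], N7=1 → 1 — matches
Only N6 stuck-at-0 reproduces the observed 1.

N6 stuck-at-0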